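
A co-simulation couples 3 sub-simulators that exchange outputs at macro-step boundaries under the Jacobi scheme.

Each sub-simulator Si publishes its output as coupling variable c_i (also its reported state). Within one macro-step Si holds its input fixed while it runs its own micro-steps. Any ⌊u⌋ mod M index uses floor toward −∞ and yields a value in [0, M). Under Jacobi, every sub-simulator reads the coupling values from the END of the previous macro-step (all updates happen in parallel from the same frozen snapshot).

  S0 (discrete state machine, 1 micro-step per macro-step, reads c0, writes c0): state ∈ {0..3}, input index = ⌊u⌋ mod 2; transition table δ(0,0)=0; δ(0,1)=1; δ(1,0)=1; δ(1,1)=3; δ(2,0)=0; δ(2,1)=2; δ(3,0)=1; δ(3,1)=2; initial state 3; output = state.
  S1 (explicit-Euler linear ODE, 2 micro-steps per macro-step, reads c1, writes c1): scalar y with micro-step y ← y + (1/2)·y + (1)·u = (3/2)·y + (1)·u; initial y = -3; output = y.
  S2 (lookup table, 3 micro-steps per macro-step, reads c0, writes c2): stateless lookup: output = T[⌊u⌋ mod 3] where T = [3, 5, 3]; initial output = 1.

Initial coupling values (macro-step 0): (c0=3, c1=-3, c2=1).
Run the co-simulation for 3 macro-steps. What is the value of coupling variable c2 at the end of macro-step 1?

macro 1: S0 reads c0=3 → after 1×micro: 2; S1 reads c1=-3 → after 2×micro: -57/4; S2 reads c0=3 → after 3×micro: 3 ⇒ (c0=2, c1=-57/4, c2=3)
macro 2: S0 reads c0=2 → after 1×micro: 0; S1 reads c1=-57/4 → after 2×micro: -1083/16; S2 reads c0=2 → after 3×micro: 3 ⇒ (c0=0, c1=-1083/16, c2=3)
macro 3: S0 reads c0=0 → after 1×micro: 0; S1 reads c1=-1083/16 → after 2×micro: -20577/64; S2 reads c0=0 → after 3×micro: 3 ⇒ (c0=0, c1=-20577/64, c2=3)

c2 at macro-step 1 = 3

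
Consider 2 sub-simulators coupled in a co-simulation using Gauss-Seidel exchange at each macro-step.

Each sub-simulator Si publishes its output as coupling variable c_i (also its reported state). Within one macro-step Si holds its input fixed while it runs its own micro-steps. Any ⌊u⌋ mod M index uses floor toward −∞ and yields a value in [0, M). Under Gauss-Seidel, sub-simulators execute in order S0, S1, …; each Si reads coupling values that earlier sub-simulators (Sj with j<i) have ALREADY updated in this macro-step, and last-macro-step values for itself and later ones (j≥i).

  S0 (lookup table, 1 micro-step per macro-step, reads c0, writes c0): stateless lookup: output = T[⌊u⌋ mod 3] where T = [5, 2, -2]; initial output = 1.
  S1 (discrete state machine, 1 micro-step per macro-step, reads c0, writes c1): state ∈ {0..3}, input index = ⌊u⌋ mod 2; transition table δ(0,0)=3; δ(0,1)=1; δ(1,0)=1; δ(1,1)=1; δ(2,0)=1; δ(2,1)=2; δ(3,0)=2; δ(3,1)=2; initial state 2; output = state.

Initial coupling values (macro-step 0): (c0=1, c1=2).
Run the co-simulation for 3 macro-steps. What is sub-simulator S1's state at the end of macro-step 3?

macro 1: S0 reads c0=1 → after 1×micro: 2; S1 reads c0=2 → after 1×micro: 1 ⇒ (c0=2, c1=1)
macro 2: S0 reads c0=2 → after 1×micro: -2; S1 reads c0=-2 → after 1×micro: 1 ⇒ (c0=-2, c1=1)
macro 3: S0 reads c0=-2 → after 1×micro: 2; S1 reads c0=2 → after 1×micro: 1 ⇒ (c0=2, c1=1)

S1 state at macro-step 3 = 1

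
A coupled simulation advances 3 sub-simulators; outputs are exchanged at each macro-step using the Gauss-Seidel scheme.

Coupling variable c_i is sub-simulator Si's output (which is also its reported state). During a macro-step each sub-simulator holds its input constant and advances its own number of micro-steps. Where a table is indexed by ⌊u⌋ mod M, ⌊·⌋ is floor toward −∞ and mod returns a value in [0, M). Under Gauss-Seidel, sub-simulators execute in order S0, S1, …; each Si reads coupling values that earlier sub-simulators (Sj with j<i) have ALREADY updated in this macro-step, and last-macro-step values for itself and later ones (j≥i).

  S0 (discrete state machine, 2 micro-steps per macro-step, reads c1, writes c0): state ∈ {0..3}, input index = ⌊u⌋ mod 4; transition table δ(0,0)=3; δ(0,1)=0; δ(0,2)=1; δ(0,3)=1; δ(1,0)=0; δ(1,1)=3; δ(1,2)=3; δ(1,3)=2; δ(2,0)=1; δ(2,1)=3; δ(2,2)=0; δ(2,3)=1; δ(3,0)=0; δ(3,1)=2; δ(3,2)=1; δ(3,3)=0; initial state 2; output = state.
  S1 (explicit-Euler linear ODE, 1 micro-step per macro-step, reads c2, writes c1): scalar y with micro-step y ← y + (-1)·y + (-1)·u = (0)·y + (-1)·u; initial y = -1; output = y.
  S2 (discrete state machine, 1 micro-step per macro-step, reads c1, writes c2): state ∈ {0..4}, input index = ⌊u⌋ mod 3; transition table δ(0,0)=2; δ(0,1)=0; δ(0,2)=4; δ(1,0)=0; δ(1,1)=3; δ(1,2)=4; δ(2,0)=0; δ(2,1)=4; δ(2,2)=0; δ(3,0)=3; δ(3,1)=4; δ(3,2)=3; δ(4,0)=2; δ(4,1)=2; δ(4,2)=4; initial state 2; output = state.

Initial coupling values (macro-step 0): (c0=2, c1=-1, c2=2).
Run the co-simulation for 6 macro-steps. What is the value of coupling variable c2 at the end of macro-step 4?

c2 at macro-step 4 = 4

macro 1: S0 reads c1=-1 → after 2×micro: 2; S1 reads c2=2 → after 1×micro: -2; S2 reads c1=-2 → after 1×micro: 4 ⇒ (c0=2, c1=-2, c2=4)
macro 2: S0 reads c1=-2 → after 2×micro: 1; S1 reads c2=4 → after 1×micro: -4; S2 reads c1=-4 → after 1×micro: 4 ⇒ (c0=1, c1=-4, c2=4)
macro 3: S0 reads c1=-4 → after 2×micro: 3; S1 reads c2=4 → after 1×micro: -4; S2 reads c1=-4 → after 1×micro: 4 ⇒ (c0=3, c1=-4, c2=4)
macro 4: S0 reads c1=-4 → after 2×micro: 3; S1 reads c2=4 → after 1×micro: -4; S2 reads c1=-4 → after 1×micro: 4 ⇒ (c0=3, c1=-4, c2=4)
macro 5: S0 reads c1=-4 → after 2×micro: 3; S1 reads c2=4 → after 1×micro: -4; S2 reads c1=-4 → after 1×micro: 4 ⇒ (c0=3, c1=-4, c2=4)
macro 6: S0 reads c1=-4 → after 2×micro: 3; S1 reads c2=4 → after 1×micro: -4; S2 reads c1=-4 → after 1×micro: 4 ⇒ (c0=3, c1=-4, c2=4)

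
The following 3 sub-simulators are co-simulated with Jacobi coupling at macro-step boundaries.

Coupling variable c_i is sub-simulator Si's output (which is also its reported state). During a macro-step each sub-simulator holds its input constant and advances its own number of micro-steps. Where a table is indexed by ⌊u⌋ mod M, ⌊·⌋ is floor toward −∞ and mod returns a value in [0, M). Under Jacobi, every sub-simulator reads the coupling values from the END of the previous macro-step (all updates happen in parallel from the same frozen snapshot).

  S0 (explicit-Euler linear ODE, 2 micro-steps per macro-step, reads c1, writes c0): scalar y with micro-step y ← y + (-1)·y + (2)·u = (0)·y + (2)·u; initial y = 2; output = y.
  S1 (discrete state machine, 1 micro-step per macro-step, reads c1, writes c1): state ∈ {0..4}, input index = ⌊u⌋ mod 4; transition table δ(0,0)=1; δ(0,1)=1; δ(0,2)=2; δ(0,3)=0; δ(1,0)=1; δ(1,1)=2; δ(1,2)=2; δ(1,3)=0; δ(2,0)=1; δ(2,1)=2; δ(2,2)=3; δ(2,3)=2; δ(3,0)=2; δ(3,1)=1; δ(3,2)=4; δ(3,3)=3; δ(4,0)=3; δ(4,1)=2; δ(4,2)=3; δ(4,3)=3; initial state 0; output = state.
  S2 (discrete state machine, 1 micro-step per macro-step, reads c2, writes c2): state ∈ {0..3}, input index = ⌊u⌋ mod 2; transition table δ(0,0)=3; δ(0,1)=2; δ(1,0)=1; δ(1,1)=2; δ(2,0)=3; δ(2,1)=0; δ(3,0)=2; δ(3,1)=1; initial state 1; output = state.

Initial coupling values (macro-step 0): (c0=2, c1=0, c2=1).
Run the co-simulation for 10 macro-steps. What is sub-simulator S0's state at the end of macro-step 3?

macro 1: S0 reads c1=0 → after 2×micro: 0; S1 reads c1=0 → after 1×micro: 1; S2 reads c2=1 → after 1×micro: 2 ⇒ (c0=0, c1=1, c2=2)
macro 2: S0 reads c1=1 → after 2×micro: 2; S1 reads c1=1 → after 1×micro: 2; S2 reads c2=2 → after 1×micro: 3 ⇒ (c0=2, c1=2, c2=3)
macro 3: S0 reads c1=2 → after 2×micro: 4; S1 reads c1=2 → after 1×micro: 3; S2 reads c2=3 → after 1×micro: 1 ⇒ (c0=4, c1=3, c2=1)
macro 4: S0 reads c1=3 → after 2×micro: 6; S1 reads c1=3 → after 1×micro: 3; S2 reads c2=1 → after 1×micro: 2 ⇒ (c0=6, c1=3, c2=2)
macro 5: S0 reads c1=3 → after 2×micro: 6; S1 reads c1=3 → after 1×micro: 3; S2 reads c2=2 → after 1×micro: 3 ⇒ (c0=6, c1=3, c2=3)
macro 6: S0 reads c1=3 → after 2×micro: 6; S1 reads c1=3 → after 1×micro: 3; S2 reads c2=3 → after 1×micro: 1 ⇒ (c0=6, c1=3, c2=1)
macro 7: S0 reads c1=3 → after 2×micro: 6; S1 reads c1=3 → after 1×micro: 3; S2 reads c2=1 → after 1×micro: 2 ⇒ (c0=6, c1=3, c2=2)
macro 8: S0 reads c1=3 → after 2×micro: 6; S1 reads c1=3 → after 1×micro: 3; S2 reads c2=2 → after 1×micro: 3 ⇒ (c0=6, c1=3, c2=3)
macro 9: S0 reads c1=3 → after 2×micro: 6; S1 reads c1=3 → after 1×micro: 3; S2 reads c2=3 → after 1×micro: 1 ⇒ (c0=6, c1=3, c2=1)
macro 10: S0 reads c1=3 → after 2×micro: 6; S1 reads c1=3 → after 1×micro: 3; S2 reads c2=1 → after 1×micro: 2 ⇒ (c0=6, c1=3, c2=2)

S0 state at macro-step 3 = 4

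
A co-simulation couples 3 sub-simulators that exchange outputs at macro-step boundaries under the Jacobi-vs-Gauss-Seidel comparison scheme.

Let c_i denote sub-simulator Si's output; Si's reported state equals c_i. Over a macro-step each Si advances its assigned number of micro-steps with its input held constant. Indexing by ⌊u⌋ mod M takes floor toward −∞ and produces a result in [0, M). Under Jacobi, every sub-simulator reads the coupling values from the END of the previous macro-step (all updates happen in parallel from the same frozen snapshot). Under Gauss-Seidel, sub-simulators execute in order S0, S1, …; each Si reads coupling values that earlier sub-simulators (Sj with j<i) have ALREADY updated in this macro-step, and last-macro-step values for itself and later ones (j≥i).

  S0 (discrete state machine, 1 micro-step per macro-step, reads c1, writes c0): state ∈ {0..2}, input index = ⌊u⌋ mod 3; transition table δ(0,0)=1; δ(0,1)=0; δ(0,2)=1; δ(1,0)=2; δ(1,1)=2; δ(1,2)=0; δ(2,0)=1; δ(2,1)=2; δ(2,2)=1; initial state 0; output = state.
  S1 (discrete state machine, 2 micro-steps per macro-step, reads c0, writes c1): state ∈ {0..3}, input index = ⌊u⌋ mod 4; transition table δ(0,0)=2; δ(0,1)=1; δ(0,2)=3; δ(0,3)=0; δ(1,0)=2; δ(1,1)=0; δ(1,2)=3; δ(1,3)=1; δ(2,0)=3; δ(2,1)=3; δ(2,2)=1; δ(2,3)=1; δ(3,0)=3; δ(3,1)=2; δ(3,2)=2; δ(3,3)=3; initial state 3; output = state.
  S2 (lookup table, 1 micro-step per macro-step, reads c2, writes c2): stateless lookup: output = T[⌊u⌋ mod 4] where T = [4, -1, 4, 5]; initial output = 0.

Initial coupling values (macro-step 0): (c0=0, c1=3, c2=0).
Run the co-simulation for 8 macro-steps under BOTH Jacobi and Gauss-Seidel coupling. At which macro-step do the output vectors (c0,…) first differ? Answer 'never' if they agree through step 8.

first divergence at macro-step: 2

[Jacobi] macro 1: S0 reads c1=3 → after 1×micro: 1; S1 reads c0=0 → after 2×micro: 3; S2 reads c2=0 → after 1×micro: 4 ⇒ (c0=1, c1=3, c2=4)
[Jacobi] macro 2: S0 reads c1=3 → after 1×micro: 2; S1 reads c0=1 → after 2×micro: 3; S2 reads c2=4 → after 1×micro: 4 ⇒ (c0=2, c1=3, c2=4)
[Jacobi] macro 3: S0 reads c1=3 → after 1×micro: 1; S1 reads c0=2 → after 2×micro: 1; S2 reads c2=4 → after 1×micro: 4 ⇒ (c0=1, c1=1, c2=4)
[Jacobi] macro 4: S0 reads c1=1 → after 1×micro: 2; S1 reads c0=1 → after 2×micro: 1; S2 reads c2=4 → after 1×micro: 4 ⇒ (c0=2, c1=1, c2=4)
[Jacobi] macro 5: S0 reads c1=1 → after 1×micro: 2; S1 reads c0=2 → after 2×micro: 2; S2 reads c2=4 → after 1×micro: 4 ⇒ (c0=2, c1=2, c2=4)
[Jacobi] macro 6: S0 reads c1=2 → after 1×micro: 1; S1 reads c0=2 → after 2×micro: 3; S2 reads c2=4 → after 1×micro: 4 ⇒ (c0=1, c1=3, c2=4)
[Jacobi] macro 7: S0 reads c1=3 → after 1×micro: 2; S1 reads c0=1 → after 2×micro: 3; S2 reads c2=4 → after 1×micro: 4 ⇒ (c0=2, c1=3, c2=4)
[Jacobi] macro 8: S0 reads c1=3 → after 1×micro: 1; S1 reads c0=2 → after 2×micro: 1; S2 reads c2=4 → after 1×micro: 4 ⇒ (c0=1, c1=1, c2=4)
[Gauss-Seidel] macro 1: S0 reads c1=3 → after 1×micro: 1; S1 reads c0=1 → after 2×micro: 3; S2 reads c2=0 → after 1×micro: 4 ⇒ (c0=1, c1=3, c2=4)
[Gauss-Seidel] macro 2: S0 reads c1=3 → after 1×micro: 2; S1 reads c0=2 → after 2×micro: 1; S2 reads c2=4 → after 1×micro: 4 ⇒ (c0=2, c1=1, c2=4)
[Gauss-Seidel] macro 3: S0 reads c1=1 → after 1×micro: 2; S1 reads c0=2 → after 2×micro: 2; S2 reads c2=4 → after 1×micro: 4 ⇒ (c0=2, c1=2, c2=4)
[Gauss-Seidel] macro 4: S0 reads c1=2 → after 1×micro: 1; S1 reads c0=1 → after 2×micro: 2; S2 reads c2=4 → after 1×micro: 4 ⇒ (c0=1, c1=2, c2=4)
[Gauss-Seidel] macro 5: S0 reads c1=2 → after 1×micro: 0; S1 reads c0=0 → after 2×micro: 3; S2 reads c2=4 → after 1×micro: 4 ⇒ (c0=0, c1=3, c2=4)
[Gauss-Seidel] macro 6: S0 reads c1=3 → after 1×micro: 1; S1 reads c0=1 → after 2×micro: 3; S2 reads c2=4 → after 1×micro: 4 ⇒ (c0=1, c1=3, c2=4)
[Gauss-Seidel] macro 7: S0 reads c1=3 → after 1×micro: 2; S1 reads c0=2 → after 2×micro: 1; S2 reads c2=4 → after 1×micro: 4 ⇒ (c0=2, c1=1, c2=4)
[Gauss-Seidel] macro 8: S0 reads c1=1 → after 1×micro: 2; S1 reads c0=2 → after 2×micro: 2; S2 reads c2=4 → after 1×micro: 4 ⇒ (c0=2, c1=2, c2=4)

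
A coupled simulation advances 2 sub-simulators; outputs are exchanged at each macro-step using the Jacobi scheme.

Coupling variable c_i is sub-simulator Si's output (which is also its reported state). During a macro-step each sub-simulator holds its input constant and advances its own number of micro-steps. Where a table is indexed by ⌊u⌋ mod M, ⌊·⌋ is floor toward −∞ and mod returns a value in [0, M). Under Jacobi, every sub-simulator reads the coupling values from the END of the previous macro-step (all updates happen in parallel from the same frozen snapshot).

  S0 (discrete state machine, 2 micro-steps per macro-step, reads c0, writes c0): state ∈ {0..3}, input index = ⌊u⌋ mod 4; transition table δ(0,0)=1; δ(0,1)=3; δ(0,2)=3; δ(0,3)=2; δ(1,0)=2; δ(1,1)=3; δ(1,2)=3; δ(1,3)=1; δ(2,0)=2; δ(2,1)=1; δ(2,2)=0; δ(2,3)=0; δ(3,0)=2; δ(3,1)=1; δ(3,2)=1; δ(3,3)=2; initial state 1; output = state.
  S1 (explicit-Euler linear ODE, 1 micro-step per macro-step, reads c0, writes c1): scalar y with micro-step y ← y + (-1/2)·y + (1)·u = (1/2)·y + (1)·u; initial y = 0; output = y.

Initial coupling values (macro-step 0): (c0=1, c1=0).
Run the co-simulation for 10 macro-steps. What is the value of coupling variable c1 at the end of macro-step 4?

c1 at macro-step 4 = 15/8

macro 1: S0 reads c0=1 → after 2×micro: 1; S1 reads c0=1 → after 1×micro: 1 ⇒ (c0=1, c1=1)
macro 2: S0 reads c0=1 → after 2×micro: 1; S1 reads c0=1 → after 1×micro: 3/2 ⇒ (c0=1, c1=3/2)
macro 3: S0 reads c0=1 → after 2×micro: 1; S1 reads c0=1 → after 1×micro: 7/4 ⇒ (c0=1, c1=7/4)
macro 4: S0 reads c0=1 → after 2×micro: 1; S1 reads c0=1 → after 1×micro: 15/8 ⇒ (c0=1, c1=15/8)
macro 5: S0 reads c0=1 → after 2×micro: 1; S1 reads c0=1 → after 1×micro: 31/16 ⇒ (c0=1, c1=31/16)
macro 6: S0 reads c0=1 → after 2×micro: 1; S1 reads c0=1 → after 1×micro: 63/32 ⇒ (c0=1, c1=63/32)
macro 7: S0 reads c0=1 → after 2×micro: 1; S1 reads c0=1 → after 1×micro: 127/64 ⇒ (c0=1, c1=127/64)
macro 8: S0 reads c0=1 → after 2×micro: 1; S1 reads c0=1 → after 1×micro: 255/128 ⇒ (c0=1, c1=255/128)
macro 9: S0 reads c0=1 → after 2×micro: 1; S1 reads c0=1 → after 1×micro: 511/256 ⇒ (c0=1, c1=511/256)
macro 10: S0 reads c0=1 → after 2×micro: 1; S1 reads c0=1 → after 1×micro: 1023/512 ⇒ (c0=1, c1=1023/512)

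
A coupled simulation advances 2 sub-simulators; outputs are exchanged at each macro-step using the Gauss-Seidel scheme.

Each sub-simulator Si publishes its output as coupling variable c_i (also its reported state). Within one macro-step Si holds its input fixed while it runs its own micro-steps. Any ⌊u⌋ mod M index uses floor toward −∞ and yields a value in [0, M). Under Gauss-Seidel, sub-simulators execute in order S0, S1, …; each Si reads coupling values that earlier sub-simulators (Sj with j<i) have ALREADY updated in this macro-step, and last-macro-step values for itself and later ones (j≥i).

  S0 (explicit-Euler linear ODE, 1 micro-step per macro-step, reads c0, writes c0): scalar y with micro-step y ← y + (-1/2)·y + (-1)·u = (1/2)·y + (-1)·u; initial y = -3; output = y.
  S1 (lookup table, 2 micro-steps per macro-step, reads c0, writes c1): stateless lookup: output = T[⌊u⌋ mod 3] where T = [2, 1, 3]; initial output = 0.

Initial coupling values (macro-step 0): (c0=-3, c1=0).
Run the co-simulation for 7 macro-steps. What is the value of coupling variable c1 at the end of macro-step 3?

macro 1: S0 reads c0=-3 → after 1×micro: 3/2; S1 reads c0=3/2 → after 2×micro: 1 ⇒ (c0=3/2, c1=1)
macro 2: S0 reads c0=3/2 → after 1×micro: -3/4; S1 reads c0=-3/4 → after 2×micro: 3 ⇒ (c0=-3/4, c1=3)
macro 3: S0 reads c0=-3/4 → after 1×micro: 3/8; S1 reads c0=3/8 → after 2×micro: 2 ⇒ (c0=3/8, c1=2)
macro 4: S0 reads c0=3/8 → after 1×micro: -3/16; S1 reads c0=-3/16 → after 2×micro: 3 ⇒ (c0=-3/16, c1=3)
macro 5: S0 reads c0=-3/16 → after 1×micro: 3/32; S1 reads c0=3/32 → after 2×micro: 2 ⇒ (c0=3/32, c1=2)
macro 6: S0 reads c0=3/32 → after 1×micro: -3/64; S1 reads c0=-3/64 → after 2×micro: 3 ⇒ (c0=-3/64, c1=3)
macro 7: S0 reads c0=-3/64 → after 1×micro: 3/128; S1 reads c0=3/128 → after 2×micro: 2 ⇒ (c0=3/128, c1=2)

c1 at macro-step 3 = 2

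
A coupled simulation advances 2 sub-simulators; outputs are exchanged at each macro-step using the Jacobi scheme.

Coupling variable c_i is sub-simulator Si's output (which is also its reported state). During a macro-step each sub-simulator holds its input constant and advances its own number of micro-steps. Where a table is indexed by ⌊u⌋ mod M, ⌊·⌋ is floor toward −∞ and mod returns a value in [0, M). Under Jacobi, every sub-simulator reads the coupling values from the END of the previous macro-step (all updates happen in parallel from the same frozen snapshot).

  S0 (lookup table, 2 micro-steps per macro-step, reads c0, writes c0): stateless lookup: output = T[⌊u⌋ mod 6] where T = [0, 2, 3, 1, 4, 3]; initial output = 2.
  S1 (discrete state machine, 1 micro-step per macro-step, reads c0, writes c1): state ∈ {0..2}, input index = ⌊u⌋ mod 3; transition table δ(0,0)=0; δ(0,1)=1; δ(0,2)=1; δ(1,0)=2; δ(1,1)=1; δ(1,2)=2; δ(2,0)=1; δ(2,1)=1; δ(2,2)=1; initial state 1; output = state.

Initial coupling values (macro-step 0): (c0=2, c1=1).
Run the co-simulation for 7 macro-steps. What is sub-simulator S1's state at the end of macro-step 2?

macro 1: S0 reads c0=2 → after 2×micro: 3; S1 reads c0=2 → after 1×micro: 2 ⇒ (c0=3, c1=2)
macro 2: S0 reads c0=3 → after 2×micro: 1; S1 reads c0=3 → after 1×micro: 1 ⇒ (c0=1, c1=1)
macro 3: S0 reads c0=1 → after 2×micro: 2; S1 reads c0=1 → after 1×micro: 1 ⇒ (c0=2, c1=1)
macro 4: S0 reads c0=2 → after 2×micro: 3; S1 reads c0=2 → after 1×micro: 2 ⇒ (c0=3, c1=2)
macro 5: S0 reads c0=3 → after 2×micro: 1; S1 reads c0=3 → after 1×micro: 1 ⇒ (c0=1, c1=1)
macro 6: S0 reads c0=1 → after 2×micro: 2; S1 reads c0=1 → after 1×micro: 1 ⇒ (c0=2, c1=1)
macro 7: S0 reads c0=2 → after 2×micro: 3; S1 reads c0=2 → after 1×micro: 2 ⇒ (c0=3, c1=2)

S1 state at macro-step 2 = 1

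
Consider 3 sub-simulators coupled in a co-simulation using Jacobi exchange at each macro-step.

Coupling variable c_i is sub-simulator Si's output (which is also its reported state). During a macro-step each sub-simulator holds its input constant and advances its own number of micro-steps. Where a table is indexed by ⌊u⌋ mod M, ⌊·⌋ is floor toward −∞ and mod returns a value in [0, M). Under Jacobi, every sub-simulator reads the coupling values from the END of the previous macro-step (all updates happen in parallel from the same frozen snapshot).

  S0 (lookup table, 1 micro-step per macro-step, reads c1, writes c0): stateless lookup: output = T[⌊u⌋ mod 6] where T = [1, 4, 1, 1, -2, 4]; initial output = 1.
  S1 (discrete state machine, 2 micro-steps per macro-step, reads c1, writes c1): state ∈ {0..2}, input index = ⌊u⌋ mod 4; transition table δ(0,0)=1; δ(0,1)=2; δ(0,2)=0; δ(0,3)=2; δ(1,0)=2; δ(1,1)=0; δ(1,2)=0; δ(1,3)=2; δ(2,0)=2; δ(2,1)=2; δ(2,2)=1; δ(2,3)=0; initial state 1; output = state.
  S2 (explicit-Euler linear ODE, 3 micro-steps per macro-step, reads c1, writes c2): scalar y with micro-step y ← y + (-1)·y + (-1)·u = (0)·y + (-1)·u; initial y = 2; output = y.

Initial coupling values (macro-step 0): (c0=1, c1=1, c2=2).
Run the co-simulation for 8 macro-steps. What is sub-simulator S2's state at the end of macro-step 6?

macro 1: S0 reads c1=1 → after 1×micro: 4; S1 reads c1=1 → after 2×micro: 2; S2 reads c1=1 → after 3×micro: -1 ⇒ (c0=4, c1=2, c2=-1)
macro 2: S0 reads c1=2 → after 1×micro: 1; S1 reads c1=2 → after 2×micro: 0; S2 reads c1=2 → after 3×micro: -2 ⇒ (c0=1, c1=0, c2=-2)
macro 3: S0 reads c1=0 → after 1×micro: 1; S1 reads c1=0 → after 2×micro: 2; S2 reads c1=0 → after 3×micro: 0 ⇒ (c0=1, c1=2, c2=0)
macro 4: S0 reads c1=2 → after 1×micro: 1; S1 reads c1=2 → after 2×micro: 0; S2 reads c1=2 → after 3×micro: -2 ⇒ (c0=1, c1=0, c2=-2)
macro 5: S0 reads c1=0 → after 1×micro: 1; S1 reads c1=0 → after 2×micro: 2; S2 reads c1=0 → after 3×micro: 0 ⇒ (c0=1, c1=2, c2=0)
macro 6: S0 reads c1=2 → after 1×micro: 1; S1 reads c1=2 → after 2×micro: 0; S2 reads c1=2 → after 3×micro: -2 ⇒ (c0=1, c1=0, c2=-2)
macro 7: S0 reads c1=0 → after 1×micro: 1; S1 reads c1=0 → after 2×micro: 2; S2 reads c1=0 → after 3×micro: 0 ⇒ (c0=1, c1=2, c2=0)
macro 8: S0 reads c1=2 → after 1×micro: 1; S1 reads c1=2 → after 2×micro: 0; S2 reads c1=2 → after 3×micro: -2 ⇒ (c0=1, c1=0, c2=-2)

S2 state at macro-step 6 = -2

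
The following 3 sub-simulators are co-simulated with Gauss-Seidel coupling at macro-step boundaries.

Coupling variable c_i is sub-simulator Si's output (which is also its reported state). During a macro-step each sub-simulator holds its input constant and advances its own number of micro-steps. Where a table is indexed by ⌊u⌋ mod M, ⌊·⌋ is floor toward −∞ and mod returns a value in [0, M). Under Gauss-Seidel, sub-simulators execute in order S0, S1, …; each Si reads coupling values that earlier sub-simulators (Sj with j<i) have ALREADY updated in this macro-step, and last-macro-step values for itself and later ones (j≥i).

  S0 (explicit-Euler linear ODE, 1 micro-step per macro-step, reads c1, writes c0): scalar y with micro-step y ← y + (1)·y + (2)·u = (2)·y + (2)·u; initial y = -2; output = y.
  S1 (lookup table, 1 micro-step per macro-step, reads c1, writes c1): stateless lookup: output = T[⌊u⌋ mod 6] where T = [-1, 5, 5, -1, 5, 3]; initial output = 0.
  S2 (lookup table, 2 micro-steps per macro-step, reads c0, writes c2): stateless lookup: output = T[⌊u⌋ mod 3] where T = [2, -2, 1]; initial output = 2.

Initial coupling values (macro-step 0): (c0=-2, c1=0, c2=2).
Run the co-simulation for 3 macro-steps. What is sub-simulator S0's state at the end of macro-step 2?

macro 1: S0 reads c1=0 → after 1×micro: -4; S1 reads c1=0 → after 1×micro: -1; S2 reads c0=-4 → after 2×micro: 1 ⇒ (c0=-4, c1=-1, c2=1)
macro 2: S0 reads c1=-1 → after 1×micro: -10; S1 reads c1=-1 → after 1×micro: 3; S2 reads c0=-10 → after 2×micro: 1 ⇒ (c0=-10, c1=3, c2=1)
macro 3: S0 reads c1=3 → after 1×micro: -14; S1 reads c1=3 → after 1×micro: -1; S2 reads c0=-14 → after 2×micro: -2 ⇒ (c0=-14, c1=-1, c2=-2)

S0 state at macro-step 2 = -10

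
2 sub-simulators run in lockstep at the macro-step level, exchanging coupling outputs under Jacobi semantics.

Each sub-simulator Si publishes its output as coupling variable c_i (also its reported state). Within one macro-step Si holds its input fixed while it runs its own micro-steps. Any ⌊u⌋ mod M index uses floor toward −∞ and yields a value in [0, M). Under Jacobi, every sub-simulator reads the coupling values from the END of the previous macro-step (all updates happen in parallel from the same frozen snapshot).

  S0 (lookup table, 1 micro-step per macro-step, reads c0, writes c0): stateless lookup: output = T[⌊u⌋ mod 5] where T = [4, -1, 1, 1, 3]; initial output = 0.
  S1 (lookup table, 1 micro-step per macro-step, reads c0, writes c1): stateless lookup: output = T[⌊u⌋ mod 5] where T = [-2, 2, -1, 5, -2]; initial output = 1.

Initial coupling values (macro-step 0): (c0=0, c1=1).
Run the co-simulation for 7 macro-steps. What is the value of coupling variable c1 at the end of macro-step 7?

macro 1: S0 reads c0=0 → after 1×micro: 4; S1 reads c0=0 → after 1×micro: -2 ⇒ (c0=4, c1=-2)
macro 2: S0 reads c0=4 → after 1×micro: 3; S1 reads c0=4 → after 1×micro: -2 ⇒ (c0=3, c1=-2)
macro 3: S0 reads c0=3 → after 1×micro: 1; S1 reads c0=3 → after 1×micro: 5 ⇒ (c0=1, c1=5)
macro 4: S0 reads c0=1 → after 1×micro: -1; S1 reads c0=1 → after 1×micro: 2 ⇒ (c0=-1, c1=2)
macro 5: S0 reads c0=-1 → after 1×micro: 3; S1 reads c0=-1 → after 1×micro: -2 ⇒ (c0=3, c1=-2)
macro 6: S0 reads c0=3 → after 1×micro: 1; S1 reads c0=3 → after 1×micro: 5 ⇒ (c0=1, c1=5)
macro 7: S0 reads c0=1 → after 1×micro: -1; S1 reads c0=1 → after 1×micro: 2 ⇒ (c0=-1, c1=2)

c1 at macro-step 7 = 2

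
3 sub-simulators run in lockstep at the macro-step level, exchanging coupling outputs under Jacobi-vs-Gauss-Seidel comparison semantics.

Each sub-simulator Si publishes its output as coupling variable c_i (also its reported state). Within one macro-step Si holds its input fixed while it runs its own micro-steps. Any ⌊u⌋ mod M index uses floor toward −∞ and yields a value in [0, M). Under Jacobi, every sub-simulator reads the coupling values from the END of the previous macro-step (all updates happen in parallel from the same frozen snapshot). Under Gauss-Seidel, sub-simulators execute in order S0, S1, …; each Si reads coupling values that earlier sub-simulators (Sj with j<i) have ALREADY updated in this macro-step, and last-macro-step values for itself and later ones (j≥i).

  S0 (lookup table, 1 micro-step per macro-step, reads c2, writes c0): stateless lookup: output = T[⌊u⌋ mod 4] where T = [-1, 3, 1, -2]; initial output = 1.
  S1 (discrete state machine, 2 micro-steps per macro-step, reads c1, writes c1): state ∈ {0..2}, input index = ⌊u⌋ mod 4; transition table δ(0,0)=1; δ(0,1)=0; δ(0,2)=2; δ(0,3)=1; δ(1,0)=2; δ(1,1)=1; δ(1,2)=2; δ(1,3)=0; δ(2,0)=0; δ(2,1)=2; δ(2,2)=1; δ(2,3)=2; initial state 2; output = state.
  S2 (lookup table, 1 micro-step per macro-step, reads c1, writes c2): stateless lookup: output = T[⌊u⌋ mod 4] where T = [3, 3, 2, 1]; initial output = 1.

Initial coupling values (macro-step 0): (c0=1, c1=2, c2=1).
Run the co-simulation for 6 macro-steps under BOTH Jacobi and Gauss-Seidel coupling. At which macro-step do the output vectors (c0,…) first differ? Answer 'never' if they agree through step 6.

[Jacobi] macro 1: S0 reads c2=1 → after 1×micro: 3; S1 reads c1=2 → after 2×micro: 2; S2 reads c1=2 → after 1×micro: 2 ⇒ (c0=3, c1=2, c2=2)
[Jacobi] macro 2: S0 reads c2=2 → after 1×micro: 1; S1 reads c1=2 → after 2×micro: 2; S2 reads c1=2 → after 1×micro: 2 ⇒ (c0=1, c1=2, c2=2)
[Jacobi] macro 3: S0 reads c2=2 → after 1×micro: 1; S1 reads c1=2 → after 2×micro: 2; S2 reads c1=2 → after 1×micro: 2 ⇒ (c0=1, c1=2, c2=2)
[Jacobi] macro 4: S0 reads c2=2 → after 1×micro: 1; S1 reads c1=2 → after 2×micro: 2; S2 reads c1=2 → after 1×micro: 2 ⇒ (c0=1, c1=2, c2=2)
[Jacobi] macro 5: S0 reads c2=2 → after 1×micro: 1; S1 reads c1=2 → after 2×micro: 2; S2 reads c1=2 → after 1×micro: 2 ⇒ (c0=1, c1=2, c2=2)
[Jacobi] macro 6: S0 reads c2=2 → after 1×micro: 1; S1 reads c1=2 → after 2×micro: 2; S2 reads c1=2 → after 1×micro: 2 ⇒ (c0=1, c1=2, c2=2)
[Gauss-Seidel] macro 1: S0 reads c2=1 → after 1×micro: 3; S1 reads c1=2 → after 2×micro: 2; S2 reads c1=2 → after 1×micro: 2 ⇒ (c0=3, c1=2, c2=2)
[Gauss-Seidel] macro 2: S0 reads c2=2 → after 1×micro: 1; S1 reads c1=2 → after 2×micro: 2; S2 reads c1=2 → after 1×micro: 2 ⇒ (c0=1, c1=2, c2=2)
[Gauss-Seidel] macro 3: S0 reads c2=2 → after 1×micro: 1; S1 reads c1=2 → after 2×micro: 2; S2 reads c1=2 → after 1×micro: 2 ⇒ (c0=1, c1=2, c2=2)
[Gauss-Seidel] macro 4: S0 reads c2=2 → after 1×micro: 1; S1 reads c1=2 → after 2×micro: 2; S2 reads c1=2 → after 1×micro: 2 ⇒ (c0=1, c1=2, c2=2)
[Gauss-Seidel] macro 5: S0 reads c2=2 → after 1×micro: 1; S1 reads c1=2 → after 2×micro: 2; S2 reads c1=2 → after 1×micro: 2 ⇒ (c0=1, c1=2, c2=2)
[Gauss-Seidel] macro 6: S0 reads c2=2 → after 1×micro: 1; S1 reads c1=2 → after 2×micro: 2; S2 reads c1=2 → after 1×micro: 2 ⇒ (c0=1, c1=2, c2=2)

first divergence at macro-step: never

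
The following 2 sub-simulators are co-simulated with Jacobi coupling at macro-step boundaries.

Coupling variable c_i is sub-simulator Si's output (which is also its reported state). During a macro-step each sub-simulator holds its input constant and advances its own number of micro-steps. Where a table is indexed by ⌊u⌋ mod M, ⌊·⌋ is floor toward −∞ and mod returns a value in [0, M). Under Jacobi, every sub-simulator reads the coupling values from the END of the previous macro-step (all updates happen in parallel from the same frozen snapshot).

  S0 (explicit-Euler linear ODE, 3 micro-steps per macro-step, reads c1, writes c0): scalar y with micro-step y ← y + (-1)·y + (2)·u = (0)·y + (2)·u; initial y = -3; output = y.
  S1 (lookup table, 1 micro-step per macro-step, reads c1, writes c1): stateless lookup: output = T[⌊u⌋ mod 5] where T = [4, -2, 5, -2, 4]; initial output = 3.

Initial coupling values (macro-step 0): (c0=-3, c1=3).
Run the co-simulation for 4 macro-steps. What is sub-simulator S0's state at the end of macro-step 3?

macro 1: S0 reads c1=3 → after 3×micro: 6; S1 reads c1=3 → after 1×micro: -2 ⇒ (c0=6, c1=-2)
macro 2: S0 reads c1=-2 → after 3×micro: -4; S1 reads c1=-2 → after 1×micro: -2 ⇒ (c0=-4, c1=-2)
macro 3: S0 reads c1=-2 → after 3×micro: -4; S1 reads c1=-2 → after 1×micro: -2 ⇒ (c0=-4, c1=-2)
macro 4: S0 reads c1=-2 → after 3×micro: -4; S1 reads c1=-2 → after 1×micro: -2 ⇒ (c0=-4, c1=-2)

S0 state at macro-step 3 = -4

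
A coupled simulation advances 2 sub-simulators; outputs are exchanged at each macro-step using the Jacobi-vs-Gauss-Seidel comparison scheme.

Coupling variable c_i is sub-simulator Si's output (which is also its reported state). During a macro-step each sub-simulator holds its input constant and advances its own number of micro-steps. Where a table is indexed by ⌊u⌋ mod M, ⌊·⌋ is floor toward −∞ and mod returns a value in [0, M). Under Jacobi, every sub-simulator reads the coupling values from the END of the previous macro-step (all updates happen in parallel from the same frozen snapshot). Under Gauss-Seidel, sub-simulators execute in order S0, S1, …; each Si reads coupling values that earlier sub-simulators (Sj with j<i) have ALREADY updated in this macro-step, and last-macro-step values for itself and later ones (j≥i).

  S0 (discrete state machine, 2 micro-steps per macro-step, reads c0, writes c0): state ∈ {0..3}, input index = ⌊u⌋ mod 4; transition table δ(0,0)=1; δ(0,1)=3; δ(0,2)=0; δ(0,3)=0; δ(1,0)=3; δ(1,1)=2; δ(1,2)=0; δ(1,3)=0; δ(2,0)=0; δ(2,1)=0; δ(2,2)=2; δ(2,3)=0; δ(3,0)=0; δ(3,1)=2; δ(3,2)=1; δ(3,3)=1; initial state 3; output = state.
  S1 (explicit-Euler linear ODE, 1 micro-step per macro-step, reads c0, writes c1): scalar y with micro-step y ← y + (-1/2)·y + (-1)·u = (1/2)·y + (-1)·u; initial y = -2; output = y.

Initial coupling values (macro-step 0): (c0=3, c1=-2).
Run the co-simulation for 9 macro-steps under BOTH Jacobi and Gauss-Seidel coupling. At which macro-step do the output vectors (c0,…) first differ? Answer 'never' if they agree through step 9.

first divergence at macro-step: 1

[Jacobi] macro 1: S0 reads c0=3 → after 2×micro: 0; S1 reads c0=3 → after 1×micro: -4 ⇒ (c0=0, c1=-4)
[Jacobi] macro 2: S0 reads c0=0 → after 2×micro: 3; S1 reads c0=0 → after 1×micro: -2 ⇒ (c0=3, c1=-2)
[Jacobi] macro 3: S0 reads c0=3 → after 2×micro: 0; S1 reads c0=3 → after 1×micro: -4 ⇒ (c0=0, c1=-4)
[Jacobi] macro 4: S0 reads c0=0 → after 2×micro: 3; S1 reads c0=0 → after 1×micro: -2 ⇒ (c0=3, c1=-2)
[Jacobi] macro 5: S0 reads c0=3 → after 2×micro: 0; S1 reads c0=3 → after 1×micro: -4 ⇒ (c0=0, c1=-4)
[Jacobi] macro 6: S0 reads c0=0 → after 2×micro: 3; S1 reads c0=0 → after 1×micro: -2 ⇒ (c0=3, c1=-2)
[Jacobi] macro 7: S0 reads c0=3 → after 2×micro: 0; S1 reads c0=3 → after 1×micro: -4 ⇒ (c0=0, c1=-4)
[Jacobi] macro 8: S0 reads c0=0 → after 2×micro: 3; S1 reads c0=0 → after 1×micro: -2 ⇒ (c0=3, c1=-2)
[Jacobi] macro 9: S0 reads c0=3 → after 2×micro: 0; S1 reads c0=3 → after 1×micro: -4 ⇒ (c0=0, c1=-4)
[Gauss-Seidel] macro 1: S0 reads c0=3 → after 2×micro: 0; S1 reads c0=0 → after 1×micro: -1 ⇒ (c0=0, c1=-1)
[Gauss-Seidel] macro 2: S0 reads c0=0 → after 2×micro: 3; S1 reads c0=3 → after 1×micro: -7/2 ⇒ (c0=3, c1=-7/2)
[Gauss-Seidel] macro 3: S0 reads c0=3 → after 2×micro: 0; S1 reads c0=0 → after 1×micro: -7/4 ⇒ (c0=0, c1=-7/4)
[Gauss-Seidel] macro 4: S0 reads c0=0 → after 2×micro: 3; S1 reads c0=3 → after 1×micro: -31/8 ⇒ (c0=3, c1=-31/8)
[Gauss-Seidel] macro 5: S0 reads c0=3 → after 2×micro: 0; S1 reads c0=0 → after 1×micro: -31/16 ⇒ (c0=0, c1=-31/16)
[Gauss-Seidel] macro 6: S0 reads c0=0 → after 2×micro: 3; S1 reads c0=3 → after 1×micro: -127/32 ⇒ (c0=3, c1=-127/32)
[Gauss-Seidel] macro 7: S0 reads c0=3 → after 2×micro: 0; S1 reads c0=0 → after 1×micro: -127/64 ⇒ (c0=0, c1=-127/64)
[Gauss-Seidel] macro 8: S0 reads c0=0 → after 2×micro: 3; S1 reads c0=3 → after 1×micro: -511/128 ⇒ (c0=3, c1=-511/128)
[Gauss-Seidel] macro 9: S0 reads c0=3 → after 2×micro: 0; S1 reads c0=0 → after 1×micro: -511/256 ⇒ (c0=0, c1=-511/256)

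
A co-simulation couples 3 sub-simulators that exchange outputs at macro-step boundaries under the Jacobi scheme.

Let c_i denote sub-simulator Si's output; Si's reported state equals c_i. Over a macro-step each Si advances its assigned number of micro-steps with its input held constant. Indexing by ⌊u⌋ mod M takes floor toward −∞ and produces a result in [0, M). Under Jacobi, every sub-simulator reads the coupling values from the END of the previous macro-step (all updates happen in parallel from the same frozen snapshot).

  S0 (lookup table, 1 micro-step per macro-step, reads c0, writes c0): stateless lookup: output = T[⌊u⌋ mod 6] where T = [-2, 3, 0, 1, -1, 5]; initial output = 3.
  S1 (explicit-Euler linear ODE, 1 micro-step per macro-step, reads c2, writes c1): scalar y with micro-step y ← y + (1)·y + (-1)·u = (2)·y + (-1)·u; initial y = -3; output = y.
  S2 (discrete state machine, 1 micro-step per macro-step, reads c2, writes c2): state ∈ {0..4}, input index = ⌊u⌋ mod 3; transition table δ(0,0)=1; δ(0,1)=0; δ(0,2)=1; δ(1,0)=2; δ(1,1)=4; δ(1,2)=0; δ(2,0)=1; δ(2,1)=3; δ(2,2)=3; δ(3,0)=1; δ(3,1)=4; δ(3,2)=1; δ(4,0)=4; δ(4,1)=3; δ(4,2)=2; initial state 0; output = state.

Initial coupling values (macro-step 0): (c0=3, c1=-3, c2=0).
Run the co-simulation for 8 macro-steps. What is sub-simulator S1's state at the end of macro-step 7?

S1 state at macro-step 7 = -519

macro 1: S0 reads c0=3 → after 1×micro: 1; S1 reads c2=0 → after 1×micro: -6; S2 reads c2=0 → after 1×micro: 1 ⇒ (c0=1, c1=-6, c2=1)
macro 2: S0 reads c0=1 → after 1×micro: 3; S1 reads c2=1 → after 1×micro: -13; S2 reads c2=1 → after 1×micro: 4 ⇒ (c0=3, c1=-13, c2=4)
macro 3: S0 reads c0=3 → after 1×micro: 1; S1 reads c2=4 → after 1×micro: -30; S2 reads c2=4 → after 1×micro: 3 ⇒ (c0=1, c1=-30, c2=3)
macro 4: S0 reads c0=1 → after 1×micro: 3; S1 reads c2=3 → after 1×micro: -63; S2 reads c2=3 → after 1×micro: 1 ⇒ (c0=3, c1=-63, c2=1)
macro 5: S0 reads c0=3 → after 1×micro: 1; S1 reads c2=1 → after 1×micro: -127; S2 reads c2=1 → after 1×micro: 4 ⇒ (c0=1, c1=-127, c2=4)
macro 6: S0 reads c0=1 → after 1×micro: 3; S1 reads c2=4 → after 1×micro: -258; S2 reads c2=4 → after 1×micro: 3 ⇒ (c0=3, c1=-258, c2=3)
macro 7: S0 reads c0=3 → after 1×micro: 1; S1 reads c2=3 → after 1×micro: -519; S2 reads c2=3 → after 1×micro: 1 ⇒ (c0=1, c1=-519, c2=1)
macro 8: S0 reads c0=1 → after 1×micro: 3; S1 reads c2=1 → after 1×micro: -1039; S2 reads c2=1 → after 1×micro: 4 ⇒ (c0=3, c1=-1039, c2=4)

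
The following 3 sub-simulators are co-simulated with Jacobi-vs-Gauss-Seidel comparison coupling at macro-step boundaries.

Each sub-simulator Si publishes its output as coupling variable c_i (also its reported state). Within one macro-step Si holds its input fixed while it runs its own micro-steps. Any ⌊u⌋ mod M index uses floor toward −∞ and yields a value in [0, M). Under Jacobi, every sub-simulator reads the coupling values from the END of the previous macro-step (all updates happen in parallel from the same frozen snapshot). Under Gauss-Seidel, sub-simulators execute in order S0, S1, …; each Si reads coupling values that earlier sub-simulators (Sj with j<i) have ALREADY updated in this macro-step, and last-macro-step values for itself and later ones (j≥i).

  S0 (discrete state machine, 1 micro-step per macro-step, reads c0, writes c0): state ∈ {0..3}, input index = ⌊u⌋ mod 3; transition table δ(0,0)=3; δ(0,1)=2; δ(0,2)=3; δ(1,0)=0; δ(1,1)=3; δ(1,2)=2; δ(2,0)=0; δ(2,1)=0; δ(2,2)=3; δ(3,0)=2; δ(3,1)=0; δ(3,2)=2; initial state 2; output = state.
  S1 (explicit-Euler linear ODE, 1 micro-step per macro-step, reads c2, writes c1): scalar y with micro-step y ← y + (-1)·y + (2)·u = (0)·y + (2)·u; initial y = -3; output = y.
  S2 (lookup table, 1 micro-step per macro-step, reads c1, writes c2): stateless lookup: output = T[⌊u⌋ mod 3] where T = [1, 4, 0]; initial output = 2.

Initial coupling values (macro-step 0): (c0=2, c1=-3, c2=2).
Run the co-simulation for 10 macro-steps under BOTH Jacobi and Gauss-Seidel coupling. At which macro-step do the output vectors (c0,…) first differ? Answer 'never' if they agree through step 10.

first divergence at macro-step: 1

[Jacobi] macro 1: S0 reads c0=2 → after 1×micro: 3; S1 reads c2=2 → after 1×micro: 4; S2 reads c1=-3 → after 1×micro: 1 ⇒ (c0=3, c1=4, c2=1)
[Jacobi] macro 2: S0 reads c0=3 → after 1×micro: 2; S1 reads c2=1 → after 1×micro: 2; S2 reads c1=4 → after 1×micro: 4 ⇒ (c0=2, c1=2, c2=4)
[Jacobi] macro 3: S0 reads c0=2 → after 1×micro: 3; S1 reads c2=4 → after 1×micro: 8; S2 reads c1=2 → after 1×micro: 0 ⇒ (c0=3, c1=8, c2=0)
[Jacobi] macro 4: S0 reads c0=3 → after 1×micro: 2; S1 reads c2=0 → after 1×micro: 0; S2 reads c1=8 → after 1×micro: 0 ⇒ (c0=2, c1=0, c2=0)
[Jacobi] macro 5: S0 reads c0=2 → after 1×micro: 3; S1 reads c2=0 → after 1×micro: 0; S2 reads c1=0 → after 1×micro: 1 ⇒ (c0=3, c1=0, c2=1)
[Jacobi] macro 6: S0 reads c0=3 → after 1×micro: 2; S1 reads c2=1 → after 1×micro: 2; S2 reads c1=0 → after 1×micro: 1 ⇒ (c0=2, c1=2, c2=1)
[Jacobi] macro 7: S0 reads c0=2 → after 1×micro: 3; S1 reads c2=1 → after 1×micro: 2; S2 reads c1=2 → after 1×micro: 0 ⇒ (c0=3, c1=2, c2=0)
[Jacobi] macro 8: S0 reads c0=3 → after 1×micro: 2; S1 reads c2=0 → after 1×micro: 0; S2 reads c1=2 → after 1×micro: 0 ⇒ (c0=2, c1=0, c2=0)
[Jacobi] macro 9: S0 reads c0=2 → after 1×micro: 3; S1 reads c2=0 → after 1×micro: 0; S2 reads c1=0 → after 1×micro: 1 ⇒ (c0=3, c1=0, c2=1)
[Jacobi] macro 10: S0 reads c0=3 → after 1×micro: 2; S1 reads c2=1 → after 1×micro: 2; S2 reads c1=0 → after 1×micro: 1 ⇒ (c0=2, c1=2, c2=1)
[Gauss-Seidel] macro 1: S0 reads c0=2 → after 1×micro: 3; S1 reads c2=2 → after 1×micro: 4; S2 reads c1=4 → after 1×micro: 4 ⇒ (c0=3, c1=4, c2=4)
[Gauss-Seidel] macro 2: S0 reads c0=3 → after 1×micro: 2; S1 reads c2=4 → after 1×micro: 8; S2 reads c1=8 → after 1×micro: 0 ⇒ (c0=2, c1=8, c2=0)
[Gauss-Seidel] macro 3: S0 reads c0=2 → after 1×micro: 3; S1 reads c2=0 → after 1×micro: 0; S2 reads c1=0 → after 1×micro: 1 ⇒ (c0=3, c1=0, c2=1)
[Gauss-Seidel] macro 4: S0 reads c0=3 → after 1×micro: 2; S1 reads c2=1 → after 1×micro: 2; S2 reads c1=2 → after 1×micro: 0 ⇒ (c0=2, c1=2, c2=0)
[Gauss-Seidel] macro 5: S0 reads c0=2 → after 1×micro: 3; S1 reads c2=0 → after 1×micro: 0; S2 reads c1=0 → after 1×micro: 1 ⇒ (c0=3, c1=0, c2=1)
[Gauss-Seidel] macro 6: S0 reads c0=3 → after 1×micro: 2; S1 reads c2=1 → after 1×micro: 2; S2 reads c1=2 → after 1×micro: 0 ⇒ (c0=2, c1=2, c2=0)
[Gauss-Seidel] macro 7: S0 reads c0=2 → after 1×micro: 3; S1 reads c2=0 → after 1×micro: 0; S2 reads c1=0 → after 1×micro: 1 ⇒ (c0=3, c1=0, c2=1)
[Gauss-Seidel] macro 8: S0 reads c0=3 → after 1×micro: 2; S1 reads c2=1 → after 1×micro: 2; S2 reads c1=2 → after 1×micro: 0 ⇒ (c0=2, c1=2, c2=0)
[Gauss-Seidel] macro 9: S0 reads c0=2 → after 1×micro: 3; S1 reads c2=0 → after 1×micro: 0; S2 reads c1=0 → after 1×micro: 1 ⇒ (c0=3, c1=0, c2=1)
[Gauss-Seidel] macro 10: S0 reads c0=3 → after 1×micro: 2; S1 reads c2=1 → after 1×micro: 2; S2 reads c1=2 → after 1×micro: 0 ⇒ (c0=2, c1=2, c2=0)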